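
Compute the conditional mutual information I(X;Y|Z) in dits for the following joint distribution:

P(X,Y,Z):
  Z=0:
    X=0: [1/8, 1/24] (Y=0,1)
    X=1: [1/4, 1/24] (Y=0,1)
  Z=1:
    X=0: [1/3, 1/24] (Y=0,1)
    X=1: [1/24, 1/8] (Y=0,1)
0.0494 dits

Conditional mutual information: I(X;Y|Z) = H(X|Z) + H(Y|Z) - H(X,Y|Z)

H(Z) = 0.2995
H(X,Z) = 0.5752 → H(X|Z) = 0.2757
H(Y,Z) = 0.5391 → H(Y|Z) = 0.2396
H(X,Y,Z) = 0.7654 → H(X,Y|Z) = 0.4658

I(X;Y|Z) = 0.2757 + 0.2396 - 0.4658 = 0.0494 dits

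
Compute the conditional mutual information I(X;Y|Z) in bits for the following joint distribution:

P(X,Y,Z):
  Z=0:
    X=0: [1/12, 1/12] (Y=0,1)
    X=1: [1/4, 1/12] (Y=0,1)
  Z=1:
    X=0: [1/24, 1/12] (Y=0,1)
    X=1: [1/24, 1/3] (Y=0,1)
0.0436 bits

Conditional mutual information: I(X;Y|Z) = H(X|Z) + H(Y|Z) - H(X,Y|Z)

H(Z) = 1.0000
H(X,Z) = 1.8648 → H(X|Z) = 0.8648
H(Y,Z) = 1.7842 → H(Y|Z) = 0.7842
H(X,Y,Z) = 2.6054 → H(X,Y|Z) = 1.6054

I(X;Y|Z) = 0.8648 + 0.7842 - 1.6054 = 0.0436 bits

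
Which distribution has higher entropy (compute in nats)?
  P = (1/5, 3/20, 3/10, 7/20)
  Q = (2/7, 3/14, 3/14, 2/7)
Q

Computing entropies in nats:
H(P) = 1.3351
H(Q) = 1.3761

Distribution Q has higher entropy.

Intuition: The distribution closer to uniform (more spread out) has higher entropy.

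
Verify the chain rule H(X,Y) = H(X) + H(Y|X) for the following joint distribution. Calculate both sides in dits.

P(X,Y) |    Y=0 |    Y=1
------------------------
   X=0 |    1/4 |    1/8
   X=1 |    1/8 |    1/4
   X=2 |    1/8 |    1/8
H(X,Y) = 0.7526, H(X) = 0.4700, H(Y|X) = 0.2826 (all in dits)

Chain rule: H(X,Y) = H(X) + H(Y|X)

Left side — joint entropy directly:
H(X,Y) = -Σ p(x,y) log p(x,y) = 0.7526 dits

Right side — compute H(Y|X) from the conditional distributions:
P(X) = (3/8, 3/8, 1/4), so H(X) = 0.4700 dits
H(Y|X) = Σ_x P(X=x) · H(Y|X=x):
  P(Y|X=0) = (2/3, 1/3), H(Y|X=0) = 0.2764, weight P(X=0) = 3/8
  P(Y|X=1) = (1/3, 2/3), H(Y|X=1) = 0.2764, weight P(X=1) = 3/8
  P(Y|X=2) = (1/2, 1/2), H(Y|X=2) = 0.3010, weight P(X=2) = 1/4
H(Y|X) = 0.2826 dits

H(X) + H(Y|X) = 0.4700 + 0.2826 = 0.7526 dits

Both sides equal 0.7526 dits. ✓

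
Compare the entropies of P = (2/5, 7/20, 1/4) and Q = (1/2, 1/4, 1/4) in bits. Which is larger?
P

Computing entropies in bits:
H(P) = 1.5589
H(Q) = 1.5000

Distribution P has higher entropy.

Intuition: The distribution closer to uniform (more spread out) has higher entropy.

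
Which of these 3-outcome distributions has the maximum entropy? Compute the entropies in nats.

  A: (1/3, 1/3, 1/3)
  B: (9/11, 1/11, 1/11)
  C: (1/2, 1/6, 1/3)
A

For a discrete distribution over n outcomes, entropy is maximized by the uniform distribution.

Computing entropies:
H(A) = 1.0986 nats
H(B) = 0.6002 nats
H(C) = 1.0114 nats

The uniform distribution (where all probabilities equal 1/3) achieves the maximum entropy of log_e(3) = 1.0986 nats.

Distribution A has the highest entropy.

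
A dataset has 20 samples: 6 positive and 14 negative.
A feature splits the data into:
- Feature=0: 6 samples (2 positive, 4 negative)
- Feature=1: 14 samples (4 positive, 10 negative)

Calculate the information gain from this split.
0.0016 bits

Information Gain = H(Y) - H(Y|Feature)

Before split:
P(positive) = 6/20 = 0.3000
H(Y) = 0.8813 bits

After split:
Feature=0: H = 0.9183 bits (weight = 6/20)
Feature=1: H = 0.8631 bits (weight = 14/20)
H(Y|Feature) = (6/20)×0.9183 + (14/20)×0.8631 = 0.8797 bits

Information Gain = 0.8813 - 0.8797 = 0.0016 bits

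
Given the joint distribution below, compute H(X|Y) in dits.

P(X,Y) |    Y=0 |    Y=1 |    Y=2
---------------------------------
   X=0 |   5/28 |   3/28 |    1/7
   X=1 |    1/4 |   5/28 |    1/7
0.2945 dits

Using the chain rule: H(X|Y) = H(X,Y) - H(Y)

First, compute H(X,Y) = 0.7631 dits

Marginal P(Y) = (3/7, 2/7, 2/7)
H(Y) = 0.4686 dits

H(X|Y) = H(X,Y) - H(Y) = 0.7631 - 0.4686 = 0.2945 dits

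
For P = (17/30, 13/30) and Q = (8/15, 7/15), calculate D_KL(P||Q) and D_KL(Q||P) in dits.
D_KL(P||Q) = 0.0010, D_KL(Q||P) = 0.0010

KL divergence is not symmetric: D_KL(P||Q) ≠ D_KL(Q||P) in general.

D_KL(P||Q) = 0.0010 dits
D_KL(Q||P) = 0.0010 dits

In this case they happen to be equal (to 4 decimal places).

This asymmetry is why KL divergence is not a true distance metric.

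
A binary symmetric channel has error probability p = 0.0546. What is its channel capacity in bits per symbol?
0.6944 bits

For a binary symmetric channel (BSC) with error probability p:
Capacity C = 1 - H(p) bits per symbol

where H(p) = -p log₂(p) - (1-p) log₂(1-p) is the binary entropy function.

H(0.0546) = 0.3056 bits
C = 1 - 0.3056 = 0.6944 bits per symbol

This means we can reliably transmit up to 0.6944 bits of information per channel use.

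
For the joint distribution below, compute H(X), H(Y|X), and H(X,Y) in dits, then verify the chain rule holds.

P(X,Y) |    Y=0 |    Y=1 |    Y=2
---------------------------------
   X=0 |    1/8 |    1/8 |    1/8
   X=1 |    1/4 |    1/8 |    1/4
H(X,Y) = 0.7526, H(X) = 0.2873, H(Y|X) = 0.4653 (all in dits)

Chain rule: H(X,Y) = H(X) + H(Y|X)

Left side — joint entropy directly:
H(X,Y) = -Σ p(x,y) log p(x,y) = 0.7526 dits

Right side — compute H(Y|X) from the conditional distributions:
P(X) = (3/8, 5/8), so H(X) = 0.2873 dits
H(Y|X) = Σ_x P(X=x) · H(Y|X=x):
  P(Y|X=0) = (1/3, 1/3, 1/3), H(Y|X=0) = 0.4771, weight P(X=0) = 3/8
  P(Y|X=1) = (2/5, 1/5, 2/5), H(Y|X=1) = 0.4581, weight P(X=1) = 5/8
H(Y|X) = 0.4653 dits

H(X) + H(Y|X) = 0.2873 + 0.4653 = 0.7526 dits

Both sides equal 0.7526 dits. ✓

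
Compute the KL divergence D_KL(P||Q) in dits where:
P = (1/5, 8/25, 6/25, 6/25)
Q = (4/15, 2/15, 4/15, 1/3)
0.0515 dits

KL divergence: D_KL(P||Q) = Σ p(x) log(p(x)/q(x))

Computing term by term:
  x=0: 1/5 × log_10[(1/5)/(4/15)] = 1/5 × -0.1249 = -0.0250
  x=1: 8/25 × log_10[(8/25)/(2/15)] = 8/25 × 0.3802 = 0.1217
  x=2: 6/25 × log_10[(6/25)/(4/15)] = 6/25 × -0.0458 = -0.0110
  x=3: 6/25 × log_10[(6/25)/(1/3)] = 6/25 × -0.1427 = -0.0342

D_KL(P||Q) = 0.0515 dits

Note: KL divergence is always non-negative and equals 0 iff P = Q.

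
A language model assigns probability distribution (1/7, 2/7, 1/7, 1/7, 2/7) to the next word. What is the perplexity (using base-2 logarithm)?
4.7107

Perplexity is 2^H (or exp(H) for natural log).

First, H = -Σ p log p = 2.2359 bits
Perplexity = 2^2.2359 = 4.7107

Interpretation: The model's uncertainty is equivalent to choosing uniformly among 4.7 options.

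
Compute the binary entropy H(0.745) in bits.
0.8191 bits

The binary entropy function is:
H(p) = -p log(p) - (1-p) log(1-p)

H(0.745) = -0.745 × log_2(0.745) - 0.255 × log_2(0.255)
H(0.745) = 0.8191 bits

Note: Binary entropy is maximized at p=0.5 (H=1 bit) and minimized at p=0 or p=1 (H=0).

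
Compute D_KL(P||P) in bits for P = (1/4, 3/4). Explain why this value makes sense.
0.0000 bits

KL divergence satisfies the Gibbs inequality: D_KL(P||Q) ≥ 0 for all distributions P, Q.

D_KL(P||Q) = Σ p(x) log(p(x)/q(x))
Each term is p(x) × log_2(p(x)/p(x)) = p(x) × log_2(1) = 0, so the sum is 0.
D_KL(P||Q) = 0.0000 bits

When P = Q, the KL divergence is exactly 0, as there is no 'divergence' between identical distributions.

This non-negativity is a fundamental property: relative entropy cannot be negative because it measures how different Q is from P.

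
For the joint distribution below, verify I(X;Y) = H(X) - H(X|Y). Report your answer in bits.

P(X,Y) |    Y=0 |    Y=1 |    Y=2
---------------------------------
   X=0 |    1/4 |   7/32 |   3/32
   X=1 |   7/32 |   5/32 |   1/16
I(X;Y) = 0.0023 bits

Mutual information has multiple equivalent forms:
- I(X;Y) = H(X) - H(X|Y)
- I(X;Y) = H(Y) - H(Y|X)
- I(X;Y) = H(X) + H(Y) - H(X,Y)

Computing all quantities:
H(X) = 0.9887, H(Y) = 1.4615, H(X,Y) = 2.4479
H(X|Y) = 0.9864, H(Y|X) = 1.4592

Verification:
H(X) - H(X|Y) = 0.9887 - 0.9864 = 0.0023
H(Y) - H(Y|X) = 1.4615 - 1.4592 = 0.0023
H(X) + H(Y) - H(X,Y) = 0.9887 + 1.4615 - 2.4479 = 0.0023

All forms give I(X;Y) = 0.0023 bits. ✓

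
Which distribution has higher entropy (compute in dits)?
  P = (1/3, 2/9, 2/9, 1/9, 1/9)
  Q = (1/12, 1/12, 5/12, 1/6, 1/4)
P

Computing entropies in dits:
H(P) = 0.6614
H(Q) = 0.6185

Distribution P has higher entropy.

Intuition: The distribution closer to uniform (more spread out) has higher entropy.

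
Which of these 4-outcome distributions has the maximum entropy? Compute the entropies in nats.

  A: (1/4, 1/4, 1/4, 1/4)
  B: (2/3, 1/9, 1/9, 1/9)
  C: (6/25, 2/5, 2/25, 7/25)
A

For a discrete distribution over n outcomes, entropy is maximized by the uniform distribution.

Computing entropies:
H(A) = 1.3863 nats
H(B) = 1.0027 nats
H(C) = 1.2675 nats

The uniform distribution (where all probabilities equal 1/4) achieves the maximum entropy of log_e(4) = 1.3863 nats.

Distribution A has the highest entropy.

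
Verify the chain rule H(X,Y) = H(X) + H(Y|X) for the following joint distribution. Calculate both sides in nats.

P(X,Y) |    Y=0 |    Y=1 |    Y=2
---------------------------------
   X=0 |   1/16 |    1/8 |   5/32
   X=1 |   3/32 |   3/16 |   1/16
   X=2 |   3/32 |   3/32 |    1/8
H(X,Y) = 2.1361, H(X) = 1.0976, H(Y|X) = 1.0385 (all in nats)

Chain rule: H(X,Y) = H(X) + H(Y|X)

Left side — joint entropy directly:
H(X,Y) = -Σ p(x,y) log p(x,y) = 2.1361 nats

Right side — compute H(Y|X) from the conditional distributions:
P(X) = (11/32, 11/32, 5/16), so H(X) = 1.0976 nats
H(Y|X) = Σ_x P(X=x) · H(Y|X=x):
  P(Y|X=0) = (2/11, 4/11, 5/11), H(Y|X=0) = 1.0362, weight P(X=0) = 11/32
  P(Y|X=1) = (3/11, 6/11, 2/11), H(Y|X=1) = 0.9949, weight P(X=1) = 11/32
  P(Y|X=2) = (3/10, 3/10, 2/5), H(Y|X=2) = 1.0889, weight P(X=2) = 5/16
H(Y|X) = 1.0385 nats

H(X) + H(Y|X) = 1.0976 + 1.0385 = 2.1361 nats

Both sides equal 2.1361 nats. ✓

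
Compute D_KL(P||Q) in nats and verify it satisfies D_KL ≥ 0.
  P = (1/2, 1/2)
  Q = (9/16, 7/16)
0.0079 nats

KL divergence satisfies the Gibbs inequality: D_KL(P||Q) ≥ 0 for all distributions P, Q.

D_KL(P||Q) = Σ p(x) log(p(x)/q(x))
Term by term:
  x=0: 1/2 × log_e[(1/2)/(9/16)] = -0.0589
  x=1: 1/2 × log_e[(1/2)/(7/16)] = 0.0668
D_KL(P||Q) = 0.0079 nats

D_KL(P||Q) = 0.0079 ≥ 0 ✓

This non-negativity is a fundamental property: relative entropy cannot be negative because it measures how different Q is from P.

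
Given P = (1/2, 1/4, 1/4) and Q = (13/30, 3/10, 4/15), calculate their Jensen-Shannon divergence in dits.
0.0011 dits

Jensen-Shannon divergence is:
JSD(P||Q) = 0.5 × D_KL(P||M) + 0.5 × D_KL(Q||M)
where M = 0.5 × (P + Q) is the mixture distribution.

M = 0.5 × (1/2, 1/4, 1/4) + 0.5 × (13/30, 3/10, 4/15) = (7/15, 11/40, 0.258333)

D_KL(P||M) = 0.0011 dits
D_KL(Q||M) = 0.0011 dits

JSD(P||Q) = 0.5 × 0.0011 + 0.5 × 0.0011 = 0.0011 dits

Unlike KL divergence, JSD is symmetric and bounded: 0 ≤ JSD ≤ log(2).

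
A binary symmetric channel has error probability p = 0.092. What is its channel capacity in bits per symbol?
0.5569 bits

For a binary symmetric channel (BSC) with error probability p:
Capacity C = 1 - H(p) bits per symbol

where H(p) = -p log₂(p) - (1-p) log₂(1-p) is the binary entropy function.

H(0.092) = 0.4431 bits
C = 1 - 0.4431 = 0.5569 bits per symbol

This means we can reliably transmit up to 0.5569 bits of information per channel use.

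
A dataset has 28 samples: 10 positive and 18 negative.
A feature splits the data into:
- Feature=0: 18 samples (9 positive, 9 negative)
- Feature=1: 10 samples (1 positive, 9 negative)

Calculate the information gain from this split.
0.1299 bits

Information Gain = H(Y) - H(Y|Feature)

Before split:
P(positive) = 10/28 = 0.3571
H(Y) = 0.9403 bits

After split:
Feature=0: H = 1.0000 bits (weight = 18/28)
Feature=1: H = 0.4690 bits (weight = 10/28)
H(Y|Feature) = (18/28)×1.0000 + (10/28)×0.4690 = 0.8104 bits

Information Gain = 0.9403 - 0.8104 = 0.1299 bits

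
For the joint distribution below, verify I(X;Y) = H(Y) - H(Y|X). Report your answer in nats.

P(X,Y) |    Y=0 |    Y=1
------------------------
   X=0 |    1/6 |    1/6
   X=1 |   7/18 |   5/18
I(X;Y) = 0.0031 nats

Mutual information has multiple equivalent forms:
- I(X;Y) = H(X) - H(X|Y)
- I(X;Y) = H(Y) - H(Y|X)
- I(X;Y) = H(X) + H(Y) - H(X,Y)

Computing all quantities:
H(X) = 0.6365, H(Y) = 0.6870, H(X,Y) = 1.3204
H(X|Y) = 0.6334, H(Y|X) = 0.6838

Verification:
H(X) - H(X|Y) = 0.6365 - 0.6334 = 0.0031
H(Y) - H(Y|X) = 0.6870 - 0.6838 = 0.0031
H(X) + H(Y) - H(X,Y) = 0.6365 + 0.6870 - 1.3204 = 0.0031

All forms give I(X;Y) = 0.0031 nats. ✓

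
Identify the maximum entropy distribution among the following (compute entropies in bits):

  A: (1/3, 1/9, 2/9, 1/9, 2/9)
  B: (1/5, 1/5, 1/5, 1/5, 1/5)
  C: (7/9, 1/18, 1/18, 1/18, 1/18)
B

For a discrete distribution over n outcomes, entropy is maximized by the uniform distribution.

Computing entropies:
H(A) = 2.1972 bits
H(B) = 2.3219 bits
H(C) = 1.2086 bits

The uniform distribution (where all probabilities equal 1/5) achieves the maximum entropy of log_2(5) = 2.3219 bits.

Distribution B has the highest entropy.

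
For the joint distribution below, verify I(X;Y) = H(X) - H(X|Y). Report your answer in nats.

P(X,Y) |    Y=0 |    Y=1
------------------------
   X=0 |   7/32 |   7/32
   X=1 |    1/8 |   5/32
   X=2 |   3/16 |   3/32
I(X;Y) = 0.0157 nats

Mutual information has multiple equivalent forms:
- I(X;Y) = H(X) - H(X|Y)
- I(X;Y) = H(Y) - H(Y|X)
- I(X;Y) = H(X) + H(Y) - H(X,Y)

Computing all quantities:
H(X) = 1.0752, H(Y) = 0.6912, H(X,Y) = 1.7507
H(X|Y) = 1.0595, H(Y|X) = 0.6755

Verification:
H(X) - H(X|Y) = 1.0752 - 1.0595 = 0.0157
H(Y) - H(Y|X) = 0.6912 - 0.6755 = 0.0157
H(X) + H(Y) - H(X,Y) = 1.0752 + 0.6912 - 1.7507 = 0.0157

All forms give I(X;Y) = 0.0157 nats. ✓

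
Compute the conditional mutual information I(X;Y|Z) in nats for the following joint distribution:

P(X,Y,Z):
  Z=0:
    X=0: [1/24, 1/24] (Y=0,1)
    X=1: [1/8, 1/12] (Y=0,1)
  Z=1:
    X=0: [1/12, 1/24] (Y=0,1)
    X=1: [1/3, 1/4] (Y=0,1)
0.0032 nats

Conditional mutual information: I(X;Y|Z) = H(X|Z) + H(Y|Z) - H(X,Y|Z)

H(Z) = 0.6036
H(X,Z) = 1.1082 → H(X|Z) = 0.5046
H(Y,Z) = 1.2827 → H(Y|Z) = 0.6791
H(X,Y,Z) = 1.7841 → H(X,Y|Z) = 1.1805

I(X;Y|Z) = 0.5046 + 0.6791 - 1.1805 = 0.0032 nats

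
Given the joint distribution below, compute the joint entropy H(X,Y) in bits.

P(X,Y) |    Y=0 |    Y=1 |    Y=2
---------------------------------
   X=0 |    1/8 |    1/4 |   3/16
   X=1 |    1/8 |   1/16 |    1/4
2.4528 bits

Joint entropy is H(X,Y) = -Σ_{x,y} p(x,y) log p(x,y).

Summing over all non-zero entries:
H(X,Y) = -[1/8·log_2(1/8) + 1/4·log_2(1/4) + 3/16·log_2(3/16) + 1/8·log_2(1/8) + 1/16·log_2(1/16) + 1/4·log_2(1/4)]
H(X,Y) = 2.4528 bits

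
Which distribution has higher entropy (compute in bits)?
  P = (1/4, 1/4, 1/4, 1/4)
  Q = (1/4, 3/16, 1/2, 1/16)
P

Computing entropies in bits:
H(P) = 2.0000
H(Q) = 1.7028

Distribution P has higher entropy.

Intuition: The distribution closer to uniform (more spread out) has higher entropy.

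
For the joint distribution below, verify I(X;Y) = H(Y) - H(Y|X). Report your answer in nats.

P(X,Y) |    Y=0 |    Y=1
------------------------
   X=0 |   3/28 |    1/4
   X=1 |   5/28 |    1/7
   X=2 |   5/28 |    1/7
I(X;Y) = 0.0308 nats

Mutual information has multiple equivalent forms:
- I(X;Y) = H(X) - H(X|Y)
- I(X;Y) = H(Y) - H(Y|X)
- I(X;Y) = H(X) + H(Y) - H(X,Y)

Computing all quantities:
H(X) = 1.0974, H(Y) = 0.6906, H(X,Y) = 1.7571
H(X|Y) = 1.0665, H(Y|X) = 0.6598

Verification:
H(X) - H(X|Y) = 1.0974 - 1.0665 = 0.0308
H(Y) - H(Y|X) = 0.6906 - 0.6598 = 0.0308
H(X) + H(Y) - H(X,Y) = 1.0974 + 0.6906 - 1.7571 = 0.0308

All forms give I(X;Y) = 0.0308 nats. ✓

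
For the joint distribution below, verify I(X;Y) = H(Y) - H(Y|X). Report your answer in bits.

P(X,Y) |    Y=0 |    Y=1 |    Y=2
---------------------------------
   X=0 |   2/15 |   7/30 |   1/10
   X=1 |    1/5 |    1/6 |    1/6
I(X;Y) = 0.0267 bits

Mutual information has multiple equivalent forms:
- I(X;Y) = H(X) - H(X|Y)
- I(X;Y) = H(Y) - H(Y|X)
- I(X;Y) = H(X) + H(Y) - H(X,Y)

Computing all quantities:
H(X) = 0.9968, H(Y) = 1.5656, H(X,Y) = 2.5357
H(X|Y) = 0.9701, H(Y|X) = 1.5389

Verification:
H(X) - H(X|Y) = 0.9968 - 0.9701 = 0.0267
H(Y) - H(Y|X) = 1.5656 - 1.5389 = 0.0267
H(X) + H(Y) - H(X,Y) = 0.9968 + 1.5656 - 2.5357 = 0.0267

All forms give I(X;Y) = 0.0267 bits. ✓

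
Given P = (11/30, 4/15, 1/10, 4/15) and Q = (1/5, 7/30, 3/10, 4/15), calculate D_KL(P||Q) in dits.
0.0643 dits

KL divergence: D_KL(P||Q) = Σ p(x) log(p(x)/q(x))

Computing term by term:
  x=0: 11/30 × log_10[(11/30)/(1/5)] = 11/30 × 0.2632 = 0.0965
  x=1: 4/15 × log_10[(4/15)/(7/30)] = 4/15 × 0.0580 = 0.0155
  x=2: 1/10 × log_10[(1/10)/(3/10)] = 1/10 × -0.4771 = -0.0477
  x=3: 4/15 × log_10[(4/15)/(4/15)] = 4/15 × 0.0000 = 0.0000

D_KL(P||Q) = 0.0643 dits

Note: KL divergence is always non-negative and equals 0 iff P = Q.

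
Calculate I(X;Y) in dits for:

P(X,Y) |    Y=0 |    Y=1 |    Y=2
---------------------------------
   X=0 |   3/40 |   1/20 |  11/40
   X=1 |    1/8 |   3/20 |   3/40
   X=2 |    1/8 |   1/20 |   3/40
0.0496 dits

Mutual information: I(X;Y) = H(X) + H(Y) - H(X,Y)

Marginals:
P(X) = (2/5, 7/20, 1/4), H(X) = 0.4693 dits
P(Y) = (13/40, 1/4, 17/40), H(Y) = 0.4671 dits

Joint entropy: H(X,Y) = 0.8868 dits

I(X;Y) = 0.4693 + 0.4671 - 0.8868 = 0.0496 dits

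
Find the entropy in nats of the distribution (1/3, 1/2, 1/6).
1.0114 nats

Shannon entropy is H(X) = -Σ p(x) log p(x).

For P = (1/3, 1/2, 1/6):
H = -1/3 × log_e(1/3) -1/2 × log_e(1/2) -1/6 × log_e(1/6)
H = 1.0114 nats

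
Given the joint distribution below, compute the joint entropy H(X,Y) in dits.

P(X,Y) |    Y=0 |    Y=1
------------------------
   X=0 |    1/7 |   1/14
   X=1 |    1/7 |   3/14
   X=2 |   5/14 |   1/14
0.7082 dits

Joint entropy is H(X,Y) = -Σ_{x,y} p(x,y) log p(x,y).

Summing over all non-zero entries:
H(X,Y) = -[1/7·log_10(1/7) + 1/14·log_10(1/14) + 1/7·log_10(1/7) + 3/14·log_10(3/14) + 5/14·log_10(5/14) + 1/14·log_10(1/14)]
H(X,Y) = 0.7082 dits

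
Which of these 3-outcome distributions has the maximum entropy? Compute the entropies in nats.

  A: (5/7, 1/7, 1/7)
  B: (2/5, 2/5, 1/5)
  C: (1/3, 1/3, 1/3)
C

For a discrete distribution over n outcomes, entropy is maximized by the uniform distribution.

Computing entropies:
H(A) = 0.7963 nats
H(B) = 1.0549 nats
H(C) = 1.0986 nats

The uniform distribution (where all probabilities equal 1/3) achieves the maximum entropy of log_e(3) = 1.0986 nats.

Distribution C has the highest entropy.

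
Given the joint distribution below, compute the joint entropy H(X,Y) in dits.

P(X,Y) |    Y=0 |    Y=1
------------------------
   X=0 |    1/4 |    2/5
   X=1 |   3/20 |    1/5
0.5731 dits

Joint entropy is H(X,Y) = -Σ_{x,y} p(x,y) log p(x,y).

Summing over all non-zero entries:
H(X,Y) = -[1/4·log_10(1/4) + 2/5·log_10(2/5) + 3/20·log_10(3/20) + 1/5·log_10(1/5)]
H(X,Y) = 0.5731 dits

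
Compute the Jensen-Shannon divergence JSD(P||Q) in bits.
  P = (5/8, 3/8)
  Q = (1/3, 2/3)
0.0624 bits

Jensen-Shannon divergence is:
JSD(P||Q) = 0.5 × D_KL(P||M) + 0.5 × D_KL(Q||M)
where M = 0.5 × (P + Q) is the mixture distribution.

M = 0.5 × (5/8, 3/8) + 0.5 × (1/3, 2/3) = (0.479167, 0.520833)

D_KL(P||M) = 0.0619 bits
D_KL(Q||M) = 0.0629 bits

JSD(P||Q) = 0.5 × 0.0619 + 0.5 × 0.0629 = 0.0624 bits

Unlike KL divergence, JSD is symmetric and bounded: 0 ≤ JSD ≤ log(2).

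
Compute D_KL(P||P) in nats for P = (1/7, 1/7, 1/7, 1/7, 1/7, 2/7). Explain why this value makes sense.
0.0000 nats

KL divergence satisfies the Gibbs inequality: D_KL(P||Q) ≥ 0 for all distributions P, Q.

D_KL(P||Q) = Σ p(x) log(p(x)/q(x))
Each term is p(x) × log_e(p(x)/p(x)) = p(x) × log_e(1) = 0, so the sum is 0.
D_KL(P||Q) = 0.0000 nats

When P = Q, the KL divergence is exactly 0, as there is no 'divergence' between identical distributions.

This non-negativity is a fundamental property: relative entropy cannot be negative because it measures how different Q is from P.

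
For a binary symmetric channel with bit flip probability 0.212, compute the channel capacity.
0.2547 bits

For a binary symmetric channel (BSC) with error probability p:
Capacity C = 1 - H(p) bits per symbol

where H(p) = -p log₂(p) - (1-p) log₂(1-p) is the binary entropy function.

H(0.212) = 0.7453 bits
C = 1 - 0.7453 = 0.2547 bits per symbol

This means we can reliably transmit up to 0.2547 bits of information per channel use.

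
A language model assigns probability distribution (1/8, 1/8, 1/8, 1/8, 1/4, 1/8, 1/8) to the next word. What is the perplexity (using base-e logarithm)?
6.7272

Perplexity is e^H (or exp(H) for natural log).

First, H = -Σ p log p = 1.9062 nats
Perplexity = e^1.9062 = 6.7272

Interpretation: The model's uncertainty is equivalent to choosing uniformly among 6.7 options.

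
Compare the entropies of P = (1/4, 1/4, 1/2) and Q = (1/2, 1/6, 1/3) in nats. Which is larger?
P

Computing entropies in nats:
H(P) = 1.0397
H(Q) = 1.0114

Distribution P has higher entropy.

Intuition: The distribution closer to uniform (more spread out) has higher entropy.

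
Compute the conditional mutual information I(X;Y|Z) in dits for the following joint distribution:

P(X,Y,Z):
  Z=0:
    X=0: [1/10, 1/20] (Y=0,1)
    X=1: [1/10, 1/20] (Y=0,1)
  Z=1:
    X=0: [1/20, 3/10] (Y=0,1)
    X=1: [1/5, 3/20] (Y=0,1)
0.0320 dits

Conditional mutual information: I(X;Y|Z) = H(X|Z) + H(Y|Z) - H(X,Y|Z)

H(Z) = 0.2653
H(X,Z) = 0.5663 → H(X|Z) = 0.3010
H(Y,Z) = 0.5464 → H(Y|Z) = 0.2811
H(X,Y,Z) = 0.8154 → H(X,Y|Z) = 0.5501

I(X;Y|Z) = 0.3010 + 0.2811 - 0.5501 = 0.0320 dits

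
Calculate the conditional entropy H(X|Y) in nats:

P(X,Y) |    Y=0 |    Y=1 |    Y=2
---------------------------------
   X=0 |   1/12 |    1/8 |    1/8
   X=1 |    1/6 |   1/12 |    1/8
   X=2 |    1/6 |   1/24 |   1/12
1.0531 nats

Using the chain rule: H(X|Y) = H(X,Y) - H(Y)

First, compute H(X,Y) = 2.1307 nats

Marginal P(Y) = (5/12, 1/4, 1/3)
H(Y) = 1.0776 nats

H(X|Y) = H(X,Y) - H(Y) = 2.1307 - 1.0776 = 1.0531 nats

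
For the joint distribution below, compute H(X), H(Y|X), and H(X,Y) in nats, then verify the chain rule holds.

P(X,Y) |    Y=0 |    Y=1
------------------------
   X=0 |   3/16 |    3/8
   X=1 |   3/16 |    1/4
H(X,Y) = 1.3421, H(X) = 0.6853, H(Y|X) = 0.6568 (all in nats)

Chain rule: H(X,Y) = H(X) + H(Y|X)

Left side — joint entropy directly:
H(X,Y) = -Σ p(x,y) log p(x,y) = 1.3421 nats

Right side — compute H(Y|X) from the conditional distributions:
P(X) = (9/16, 7/16), so H(X) = 0.6853 nats
H(Y|X) = Σ_x P(X=x) · H(Y|X=x):
  P(Y|X=0) = (1/3, 2/3), H(Y|X=0) = 0.6365, weight P(X=0) = 9/16
  P(Y|X=1) = (3/7, 4/7), H(Y|X=1) = 0.6829, weight P(X=1) = 7/16
H(Y|X) = 0.6568 nats

H(X) + H(Y|X) = 0.6853 + 0.6568 = 1.3421 nats

Both sides equal 1.3421 nats. ✓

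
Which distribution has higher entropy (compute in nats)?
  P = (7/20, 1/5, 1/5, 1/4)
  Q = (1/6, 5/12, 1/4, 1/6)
P

Computing entropies in nats:
H(P) = 1.3578
H(Q) = 1.3086

Distribution P has higher entropy.

Intuition: The distribution closer to uniform (more spread out) has higher entropy.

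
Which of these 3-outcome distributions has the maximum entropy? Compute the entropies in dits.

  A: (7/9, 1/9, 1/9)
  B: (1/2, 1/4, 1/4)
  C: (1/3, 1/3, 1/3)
C

For a discrete distribution over n outcomes, entropy is maximized by the uniform distribution.

Computing entropies:
H(A) = 0.2969 dits
H(B) = 0.4515 dits
H(C) = 0.4771 dits

The uniform distribution (where all probabilities equal 1/3) achieves the maximum entropy of log_10(3) = 0.4771 dits.

Distribution C has the highest entropy.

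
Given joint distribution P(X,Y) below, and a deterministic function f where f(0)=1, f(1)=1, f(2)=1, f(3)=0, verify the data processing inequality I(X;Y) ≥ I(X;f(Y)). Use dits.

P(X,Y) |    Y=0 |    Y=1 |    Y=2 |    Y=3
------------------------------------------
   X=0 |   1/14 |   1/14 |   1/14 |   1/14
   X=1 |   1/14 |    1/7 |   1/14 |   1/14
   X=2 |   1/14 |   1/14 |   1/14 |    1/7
I(X;Y) = 0.0123, I(X;f(Y)) = 0.0080, inequality holds: 0.0123 ≥ 0.0080

Data Processing Inequality: For any Markov chain X → Y → Z, we have I(X;Y) ≥ I(X;Z).

Here Z = f(Y) is a deterministic function of Y, forming X → Y → Z.

Original I(X;Y) = 0.0123 dits

After applying f:
P(X,Z) where Z=f(Y):
- P(X,Z=0) = P(X,Y=3)
- P(X,Z=1) = P(X,Y=0) + P(X,Y=1) + P(X,Y=2)

I(X;Z) = I(X;f(Y)) = 0.0080 dits

Verification: 0.0123 ≥ 0.0080 ✓

Information cannot be created by processing; the function f can only lose information about X.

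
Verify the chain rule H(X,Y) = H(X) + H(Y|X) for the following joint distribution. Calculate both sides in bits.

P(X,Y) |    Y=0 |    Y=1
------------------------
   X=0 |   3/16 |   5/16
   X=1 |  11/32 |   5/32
H(X,Y) = 1.9252, H(X) = 1.0000, H(Y|X) = 0.9252 (all in bits)

Chain rule: H(X,Y) = H(X) + H(Y|X)

Left side — joint entropy directly:
H(X,Y) = -Σ p(x,y) log p(x,y) = 1.9252 bits

Right side — compute H(Y|X) from the conditional distributions:
P(X) = (1/2, 1/2), so H(X) = 1.0000 bits
H(Y|X) = Σ_x P(X=x) · H(Y|X=x):
  P(Y|X=0) = (3/8, 5/8), H(Y|X=0) = 0.9544, weight P(X=0) = 1/2
  P(Y|X=1) = (11/16, 5/16), H(Y|X=1) = 0.8960, weight P(X=1) = 1/2
H(Y|X) = 0.9252 bits

H(X) + H(Y|X) = 1.0000 + 0.9252 = 1.9252 bits

Both sides equal 1.9252 bits. ✓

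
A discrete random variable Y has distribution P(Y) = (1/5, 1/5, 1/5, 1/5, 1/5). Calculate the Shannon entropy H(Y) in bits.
2.3219 bits

Shannon entropy is H(X) = -Σ p(x) log p(x).

For P = (1/5, 1/5, 1/5, 1/5, 1/5):
H = -1/5 × log_2(1/5) -1/5 × log_2(1/5) -1/5 × log_2(1/5) -1/5 × log_2(1/5) -1/5 × log_2(1/5)
H = 2.3219 bits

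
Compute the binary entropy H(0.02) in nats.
0.0980 nats

The binary entropy function is:
H(p) = -p log(p) - (1-p) log(1-p)

H(0.02) = -0.02 × log_e(0.02) - 0.98 × log_e(0.98)
H(0.02) = 0.0980 nats

Note: Binary entropy is maximized at p=0.5 (H=1 bit) and minimized at p=0 or p=1 (H=0).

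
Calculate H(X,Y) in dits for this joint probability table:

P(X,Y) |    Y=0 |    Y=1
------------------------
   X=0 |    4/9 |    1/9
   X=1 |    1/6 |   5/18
0.5468 dits

Joint entropy is H(X,Y) = -Σ_{x,y} p(x,y) log p(x,y).

Summing over all non-zero entries:
H(X,Y) = -[4/9·log_10(4/9) + 1/9·log_10(1/9) + 1/6·log_10(1/6) + 5/18·log_10(5/18)]
H(X,Y) = 0.5468 dits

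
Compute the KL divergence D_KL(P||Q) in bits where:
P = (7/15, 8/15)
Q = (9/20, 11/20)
0.0008 bits

KL divergence: D_KL(P||Q) = Σ p(x) log(p(x)/q(x))

Computing term by term:
  x=0: 7/15 × log_2[(7/15)/(9/20)] = 7/15 × 0.0525 = 0.0245
  x=1: 8/15 × log_2[(8/15)/(11/20)] = 8/15 × -0.0444 = -0.0237

D_KL(P||Q) = 0.0008 bits

Note: KL divergence is always non-negative and equals 0 iff P = Q.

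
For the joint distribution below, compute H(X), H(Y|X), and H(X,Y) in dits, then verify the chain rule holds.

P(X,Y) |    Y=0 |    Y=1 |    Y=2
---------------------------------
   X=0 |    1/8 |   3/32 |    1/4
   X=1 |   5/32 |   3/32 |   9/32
H(X,Y) = 0.7371, H(X) = 0.3002, H(Y|X) = 0.4369 (all in dits)

Chain rule: H(X,Y) = H(X) + H(Y|X)

Left side — joint entropy directly:
H(X,Y) = -Σ p(x,y) log p(x,y) = 0.7371 dits

Right side — compute H(Y|X) from the conditional distributions:
P(X) = (15/32, 17/32), so H(X) = 0.3002 dits
H(Y|X) = Σ_x P(X=x) · H(Y|X=x):
  P(Y|X=0) = (4/15, 1/5, 8/15), H(Y|X=0) = 0.4385, weight P(X=0) = 15/32
  P(Y|X=1) = (5/17, 3/17, 9/17), H(Y|X=1) = 0.4355, weight P(X=1) = 17/32
H(Y|X) = 0.4369 dits

H(X) + H(Y|X) = 0.3002 + 0.4369 = 0.7371 dits

Both sides equal 0.7371 dits. ✓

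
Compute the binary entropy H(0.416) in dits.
0.2949 dits

The binary entropy function is:
H(p) = -p log(p) - (1-p) log(1-p)

H(0.416) = -0.416 × log_10(0.416) - 0.584 × log_10(0.584)
H(0.416) = 0.2949 dits

Note: Binary entropy is maximized at p=0.5 (H=1 bit) and minimized at p=0 or p=1 (H=0).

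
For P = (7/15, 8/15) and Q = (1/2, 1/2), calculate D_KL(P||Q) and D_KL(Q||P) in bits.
D_KL(P||Q) = 0.0032, D_KL(Q||P) = 0.0032

KL divergence is not symmetric: D_KL(P||Q) ≠ D_KL(Q||P) in general.

D_KL(P||Q) = 0.0032 bits
D_KL(Q||P) = 0.0032 bits

In this case they happen to be equal (to 4 decimal places).

This asymmetry is why KL divergence is not a true distance metric.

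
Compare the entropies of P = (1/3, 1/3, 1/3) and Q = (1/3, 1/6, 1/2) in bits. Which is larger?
P

Computing entropies in bits:
H(P) = 1.5850
H(Q) = 1.4591

Distribution P has higher entropy.

Intuition: The distribution closer to uniform (more spread out) has higher entropy.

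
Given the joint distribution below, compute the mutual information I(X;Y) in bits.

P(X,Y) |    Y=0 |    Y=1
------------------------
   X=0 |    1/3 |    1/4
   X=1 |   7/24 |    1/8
0.0125 bits

Mutual information: I(X;Y) = H(X) + H(Y) - H(X,Y)

Marginals:
P(X) = (7/12, 5/12), H(X) = 0.9799 bits
P(Y) = (5/8, 3/8), H(Y) = 0.9544 bits

Joint entropy: H(X,Y) = 1.9218 bits

I(X;Y) = 0.9799 + 0.9544 - 1.9218 = 0.0125 bits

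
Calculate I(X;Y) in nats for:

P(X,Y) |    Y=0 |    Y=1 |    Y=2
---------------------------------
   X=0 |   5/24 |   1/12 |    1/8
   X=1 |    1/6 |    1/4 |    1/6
0.0350 nats

Mutual information: I(X;Y) = H(X) + H(Y) - H(X,Y)

Marginals:
P(X) = (5/12, 7/12), H(X) = 0.6792 nats
P(Y) = (3/8, 1/3, 7/24), H(Y) = 1.0934 nats

Joint entropy: H(X,Y) = 1.7376 nats

I(X;Y) = 0.6792 + 1.0934 - 1.7376 = 0.0350 nats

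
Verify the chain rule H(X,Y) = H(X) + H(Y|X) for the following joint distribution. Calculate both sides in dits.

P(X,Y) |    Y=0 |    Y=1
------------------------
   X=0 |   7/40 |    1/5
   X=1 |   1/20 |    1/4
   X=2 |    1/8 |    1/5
H(X,Y) = 0.7405, H(X) = 0.4752, H(Y|X) = 0.2653 (all in dits)

Chain rule: H(X,Y) = H(X) + H(Y|X)

Left side — joint entropy directly:
H(X,Y) = -Σ p(x,y) log p(x,y) = 0.7405 dits

Right side — compute H(Y|X) from the conditional distributions:
P(X) = (3/8, 3/10, 13/40), so H(X) = 0.4752 dits
H(Y|X) = Σ_x P(X=x) · H(Y|X=x):
  P(Y|X=0) = (7/15, 8/15), H(Y|X=0) = 0.3001, weight P(X=0) = 3/8
  P(Y|X=1) = (1/6, 5/6), H(Y|X=1) = 0.1957, weight P(X=1) = 3/10
  P(Y|X=2) = (5/13, 8/13), H(Y|X=2) = 0.2894, weight P(X=2) = 13/40
H(Y|X) = 0.2653 dits

H(X) + H(Y|X) = 0.4752 + 0.2653 = 0.7405 dits

Both sides equal 0.7405 dits. ✓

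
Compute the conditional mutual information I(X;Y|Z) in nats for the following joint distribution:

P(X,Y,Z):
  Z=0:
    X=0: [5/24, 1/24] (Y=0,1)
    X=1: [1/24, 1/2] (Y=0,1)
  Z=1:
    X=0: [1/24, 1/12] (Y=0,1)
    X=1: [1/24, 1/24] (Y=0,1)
0.2371 nats

Conditional mutual information: I(X;Y|Z) = H(X|Z) + H(Y|Z) - H(X,Y|Z)

H(Z) = 0.5117
H(X,Z) = 1.1457 → H(X|Z) = 0.6339
H(Y,Z) = 1.1457 → H(Y|Z) = 0.6339
H(X,Y,Z) = 1.5425 → H(X,Y|Z) = 1.0308

I(X;Y|Z) = 0.6339 + 0.6339 - 1.0308 = 0.2371 nats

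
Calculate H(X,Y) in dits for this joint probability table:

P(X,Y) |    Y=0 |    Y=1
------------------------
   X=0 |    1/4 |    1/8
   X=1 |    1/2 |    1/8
0.5268 dits

Joint entropy is H(X,Y) = -Σ_{x,y} p(x,y) log p(x,y).

Summing over all non-zero entries:
H(X,Y) = -[1/4·log_10(1/4) + 1/8·log_10(1/8) + 1/2·log_10(1/2) + 1/8·log_10(1/8)]
H(X,Y) = 0.5268 dits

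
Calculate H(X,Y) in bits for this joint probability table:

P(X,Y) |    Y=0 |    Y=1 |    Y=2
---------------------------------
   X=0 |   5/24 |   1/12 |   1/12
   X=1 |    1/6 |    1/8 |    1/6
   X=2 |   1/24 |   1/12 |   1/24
2.9864 bits

Joint entropy is H(X,Y) = -Σ_{x,y} p(x,y) log p(x,y).

Summing over all non-zero entries:
H(X,Y) = -[5/24·log_2(5/24) + 1/12·log_2(1/12) + 1/12·log_2(1/12) + 1/6·log_2(1/6) + 1/8·log_2(1/8) + 1/6·log_2(1/6) + 1/24·log_2(1/24) + 1/12·log_2(1/12) + 1/24·log_2(1/24)]
H(X,Y) = 2.9864 bits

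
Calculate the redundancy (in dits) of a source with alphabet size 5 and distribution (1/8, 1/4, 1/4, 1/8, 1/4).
0.0217 dits

Redundancy measures how far a source is from maximum entropy:
R = H_max - H(X)

Maximum entropy for 5 symbols: H_max = log_10(5) = 0.6990 dits
Actual entropy: H(X) = 0.6773 dits
Redundancy: R = 0.6990 - 0.6773 = 0.0217 dits

This redundancy represents potential for compression: the source could be compressed by 0.0217 dits per symbol.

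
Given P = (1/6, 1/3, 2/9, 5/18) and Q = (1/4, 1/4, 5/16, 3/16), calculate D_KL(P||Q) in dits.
0.0268 dits

KL divergence: D_KL(P||Q) = Σ p(x) log(p(x)/q(x))

Computing term by term:
  x=0: 1/6 × log_10[(1/6)/(1/4)] = 1/6 × -0.1761 = -0.0293
  x=1: 1/3 × log_10[(1/3)/(1/4)] = 1/3 × 0.1249 = 0.0416
  x=2: 2/9 × log_10[(2/9)/(5/16)] = 2/9 × -0.1481 = -0.0329
  x=3: 5/18 × log_10[(5/18)/(3/16)] = 5/18 × 0.1707 = 0.0474

D_KL(P||Q) = 0.0268 dits

Note: KL divergence is always non-negative and equals 0 iff P = Q.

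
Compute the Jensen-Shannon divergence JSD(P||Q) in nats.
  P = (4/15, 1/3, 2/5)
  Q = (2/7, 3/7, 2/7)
0.0079 nats

Jensen-Shannon divergence is:
JSD(P||Q) = 0.5 × D_KL(P||M) + 0.5 × D_KL(Q||M)
where M = 0.5 × (P + Q) is the mixture distribution.

M = 0.5 × (4/15, 1/3, 2/5) + 0.5 × (2/7, 3/7, 2/7) = (0.27619, 8/21, 12/35)

D_KL(P||M) = 0.0078 nats
D_KL(Q||M) = 0.0081 nats

JSD(P||Q) = 0.5 × 0.0078 + 0.5 × 0.0081 = 0.0079 nats

Unlike KL divergence, JSD is symmetric and bounded: 0 ≤ JSD ≤ log(2).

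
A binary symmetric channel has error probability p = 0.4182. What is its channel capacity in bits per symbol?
0.0194 bits

For a binary symmetric channel (BSC) with error probability p:
Capacity C = 1 - H(p) bits per symbol

where H(p) = -p log₂(p) - (1-p) log₂(1-p) is the binary entropy function.

H(0.4182) = 0.9806 bits
C = 1 - 0.9806 = 0.0194 bits per symbol

This means we can reliably transmit up to 0.0194 bits of information per channel use.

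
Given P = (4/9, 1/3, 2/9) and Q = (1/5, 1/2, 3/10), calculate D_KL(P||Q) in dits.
0.0665 dits

KL divergence: D_KL(P||Q) = Σ p(x) log(p(x)/q(x))

Computing term by term:
  x=0: 4/9 × log_10[(4/9)/(1/5)] = 4/9 × 0.3468 = 0.1541
  x=1: 1/3 × log_10[(1/3)/(1/2)] = 1/3 × -0.1761 = -0.0587
  x=2: 2/9 × log_10[(2/9)/(3/10)] = 2/9 × -0.1303 = -0.0290

D_KL(P||Q) = 0.0665 dits

Note: KL divergence is always non-negative and equals 0 iff P = Q.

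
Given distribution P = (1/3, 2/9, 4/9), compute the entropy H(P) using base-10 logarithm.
0.4607 dits

Shannon entropy is H(X) = -Σ p(x) log p(x).

For P = (1/3, 2/9, 4/9):
H = -1/3 × log_10(1/3) -2/9 × log_10(2/9) -4/9 × log_10(4/9)
H = 0.4607 dits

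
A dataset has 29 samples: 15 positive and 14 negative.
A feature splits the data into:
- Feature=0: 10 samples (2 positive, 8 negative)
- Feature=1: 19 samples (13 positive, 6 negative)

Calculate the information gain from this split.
0.1607 bits

Information Gain = H(Y) - H(Y|Feature)

Before split:
P(positive) = 15/29 = 0.5172
H(Y) = 0.9991 bits

After split:
Feature=0: H = 0.7219 bits (weight = 10/29)
Feature=1: H = 0.8997 bits (weight = 19/29)
H(Y|Feature) = (10/29)×0.7219 + (19/29)×0.8997 = 0.8384 bits

Information Gain = 0.9991 - 0.8384 = 0.1607 bits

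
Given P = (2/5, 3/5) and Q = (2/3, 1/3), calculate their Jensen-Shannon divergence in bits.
0.0522 bits

Jensen-Shannon divergence is:
JSD(P||Q) = 0.5 × D_KL(P||M) + 0.5 × D_KL(Q||M)
where M = 0.5 × (P + Q) is the mixture distribution.

M = 0.5 × (2/5, 3/5) + 0.5 × (2/3, 1/3) = (8/15, 7/15)

D_KL(P||M) = 0.0515 bits
D_KL(Q||M) = 0.0528 bits

JSD(P||Q) = 0.5 × 0.0515 + 0.5 × 0.0528 = 0.0522 bits

Unlike KL divergence, JSD is symmetric and bounded: 0 ≤ JSD ≤ log(2).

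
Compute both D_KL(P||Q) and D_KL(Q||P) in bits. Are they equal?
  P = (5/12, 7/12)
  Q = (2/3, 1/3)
D_KL(P||Q) = 0.1884, D_KL(Q||P) = 0.1829

KL divergence is not symmetric: D_KL(P||Q) ≠ D_KL(Q||P) in general.

D_KL(P||Q) = 0.1884 bits
D_KL(Q||P) = 0.1829 bits

No, they are not equal!

This asymmetry is why KL divergence is not a true distance metric.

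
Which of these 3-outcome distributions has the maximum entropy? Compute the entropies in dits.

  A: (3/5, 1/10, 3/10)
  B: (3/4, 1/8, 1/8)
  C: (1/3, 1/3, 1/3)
C

For a discrete distribution over n outcomes, entropy is maximized by the uniform distribution.

Computing entropies:
H(A) = 0.3900 dits
H(B) = 0.3195 dits
H(C) = 0.4771 dits

The uniform distribution (where all probabilities equal 1/3) achieves the maximum entropy of log_10(3) = 0.4771 dits.

Distribution C has the highest entropy.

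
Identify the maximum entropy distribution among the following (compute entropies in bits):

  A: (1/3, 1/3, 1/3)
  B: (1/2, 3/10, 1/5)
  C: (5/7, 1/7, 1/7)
A

For a discrete distribution over n outcomes, entropy is maximized by the uniform distribution.

Computing entropies:
H(A) = 1.5850 bits
H(B) = 1.4855 bits
H(C) = 1.1488 bits

The uniform distribution (where all probabilities equal 1/3) achieves the maximum entropy of log_2(3) = 1.5850 bits.

Distribution A has the highest entropy.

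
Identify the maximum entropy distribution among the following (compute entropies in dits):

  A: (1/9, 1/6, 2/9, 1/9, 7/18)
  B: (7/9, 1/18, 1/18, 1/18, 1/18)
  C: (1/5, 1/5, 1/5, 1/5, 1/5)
C

For a discrete distribution over n outcomes, entropy is maximized by the uniform distribution.

Computing entropies:
H(A) = 0.6464 dits
H(B) = 0.3638 dits
H(C) = 0.6990 dits

The uniform distribution (where all probabilities equal 1/5) achieves the maximum entropy of log_10(5) = 0.6990 dits.

Distribution C has the highest entropy.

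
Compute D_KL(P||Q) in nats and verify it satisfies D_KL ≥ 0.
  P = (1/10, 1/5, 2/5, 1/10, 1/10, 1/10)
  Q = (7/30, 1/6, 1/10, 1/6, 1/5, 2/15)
0.3571 nats

KL divergence satisfies the Gibbs inequality: D_KL(P||Q) ≥ 0 for all distributions P, Q.

D_KL(P||Q) = Σ p(x) log(p(x)/q(x))
Term by term:
  x=0: 1/10 × log_e[(1/10)/(7/30)] = -0.0847
  x=1: 1/5 × log_e[(1/5)/(1/6)] = 0.0365
  x=2: 2/5 × log_e[(2/5)/(1/10)] = 0.5545
  x=3: 1/10 × log_e[(1/10)/(1/6)] = -0.0511
  x=4: 1/10 × log_e[(1/10)/(1/5)] = -0.0693
  x=5: 1/10 × log_e[(1/10)/(2/15)] = -0.0288
D_KL(P||Q) = 0.3571 nats

D_KL(P||Q) = 0.3571 ≥ 0 ✓

This non-negativity is a fundamental property: relative entropy cannot be negative because it measures how different Q is from P.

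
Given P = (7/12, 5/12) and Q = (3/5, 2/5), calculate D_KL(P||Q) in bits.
0.0008 bits

KL divergence: D_KL(P||Q) = Σ p(x) log(p(x)/q(x))

Computing term by term:
  x=0: 7/12 × log_2[(7/12)/(3/5)] = 7/12 × -0.0406 = -0.0237
  x=1: 5/12 × log_2[(5/12)/(2/5)] = 5/12 × 0.0589 = 0.0245

D_KL(P||Q) = 0.0008 bits

Note: KL divergence is always non-negative and equals 0 iff P = Q.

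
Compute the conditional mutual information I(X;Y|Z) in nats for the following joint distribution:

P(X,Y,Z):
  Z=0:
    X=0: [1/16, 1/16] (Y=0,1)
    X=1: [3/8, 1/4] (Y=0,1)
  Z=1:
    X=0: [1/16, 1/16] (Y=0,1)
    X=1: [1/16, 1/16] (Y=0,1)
0.0021 nats

Conditional mutual information: I(X;Y|Z) = H(X|Z) + H(Y|Z) - H(X,Y|Z)

H(Z) = 0.5623
H(X,Z) = 1.0735 → H(X|Z) = 0.5112
H(Y,Z) = 1.2450 → H(Y|Z) = 0.6827
H(X,Y,Z) = 1.7541 → H(X,Y|Z) = 1.1918

I(X;Y|Z) = 0.5112 + 0.6827 - 1.1918 = 0.0021 nats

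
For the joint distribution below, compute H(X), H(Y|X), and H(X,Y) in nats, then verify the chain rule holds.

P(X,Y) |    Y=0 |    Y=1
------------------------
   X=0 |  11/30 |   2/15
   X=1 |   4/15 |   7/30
H(X,Y) = 1.3286, H(X) = 0.6931, H(Y|X) = 0.6354 (all in nats)

Chain rule: H(X,Y) = H(X) + H(Y|X)

Left side — joint entropy directly:
H(X,Y) = -Σ p(x,y) log p(x,y) = 1.3286 nats

Right side — compute H(Y|X) from the conditional distributions:
P(X) = (1/2, 1/2), so H(X) = 0.6931 nats
H(Y|X) = Σ_x P(X=x) · H(Y|X=x):
  P(Y|X=0) = (11/15, 4/15), H(Y|X=0) = 0.5799, weight P(X=0) = 1/2
  P(Y|X=1) = (8/15, 7/15), H(Y|X=1) = 0.6909, weight P(X=1) = 1/2
H(Y|X) = 0.6354 nats

H(X) + H(Y|X) = 0.6931 + 0.6354 = 1.3286 nats

Both sides equal 1.3286 nats. ✓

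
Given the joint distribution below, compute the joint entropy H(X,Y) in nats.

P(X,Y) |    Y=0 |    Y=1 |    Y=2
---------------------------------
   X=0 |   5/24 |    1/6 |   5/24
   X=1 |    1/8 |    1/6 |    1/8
1.7707 nats

Joint entropy is H(X,Y) = -Σ_{x,y} p(x,y) log p(x,y).

Summing over all non-zero entries:
H(X,Y) = -[5/24·log_e(5/24) + 1/6·log_e(1/6) + 5/24·log_e(5/24) + 1/8·log_e(1/8) + 1/6·log_e(1/6) + 1/8·log_e(1/8)]
H(X,Y) = 1.7707 nats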